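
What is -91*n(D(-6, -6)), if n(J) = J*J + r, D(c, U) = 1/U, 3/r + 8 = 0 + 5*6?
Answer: -5915/396 ≈ -14.937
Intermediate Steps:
r = 3/22 (r = 3/(-8 + (0 + 5*6)) = 3/(-8 + (0 + 30)) = 3/(-8 + 30) = 3/22 ≈ 0.13636)
n(J) = 3/22 + J**2 (n(J) = J*J + 3/22 = J**2 + 3/22 = 3/22 + J**2)
-91*n(D(-6, -6)) = -91*(3/22 + (1/(-6))**2) = -91*(3/22 + (-1/6)**2) = -91*(3/22 + 1/36) = -91*65/396 = -5915/396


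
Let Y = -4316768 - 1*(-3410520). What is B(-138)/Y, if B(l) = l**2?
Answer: -4761/226562 ≈ -0.021014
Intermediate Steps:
Y = -906248 (Y = -4316768 + 3410520 = -906248)
B(-138)/Y = (-138)**2/(-906248) = 19044*(-1/906248) = -4761/226562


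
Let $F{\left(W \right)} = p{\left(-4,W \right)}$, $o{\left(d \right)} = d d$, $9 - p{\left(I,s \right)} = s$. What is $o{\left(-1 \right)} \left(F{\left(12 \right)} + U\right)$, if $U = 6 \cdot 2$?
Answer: $9$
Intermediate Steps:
$p{\left(I,s \right)} = 9 - s$
$o{\left(d \right)} = d^{2}$
$F{\left(W \right)} = 9 - W$
$U = 12$
$o{\left(-1 \right)} \left(F{\left(12 \right)} + U\right) = \left(-1\right)^{2} \left(\left(9 - 12\right) + 12\right) = 1 \left(\left(9 - 12\right) + 12\right) = 1 \left(-3 + 12\right) = 1 \cdot 9 = 9$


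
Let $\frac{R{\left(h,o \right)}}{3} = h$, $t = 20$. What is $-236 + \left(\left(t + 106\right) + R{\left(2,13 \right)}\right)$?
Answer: $-104$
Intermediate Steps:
$R{\left(h,o \right)} = 3 h$
$-236 + \left(\left(t + 106\right) + R{\left(2,13 \right)}\right) = -236 + \left(\left(20 + 106\right) + 3 \cdot 2\right) = -236 + \left(126 + 6\right) = -236 + 132 = -104$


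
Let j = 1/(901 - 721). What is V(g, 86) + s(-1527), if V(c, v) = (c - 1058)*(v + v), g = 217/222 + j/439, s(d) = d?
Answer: -134005874444/730935 ≈ -1.8333e+5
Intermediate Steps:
j = 1/180 ≈ 0.0055556
g = 2857927/2923740 (g = 217/222 + (1/180)/439 = 217*(1/222) + (1/180)*(1/439) = 217/222 + 1/79020 = 2857927/2923740 ≈ 0.97749)
V(c, v) = 2*v*(-1058 + c) (V(c, v) = (-1058 + c)*(2*v) = 2*v*(-1058 + c))
V(g, 86) + s(-1527) = 2*86*(-1058 + 2857927/2923740) - 1527 = 2*86*(-3090458993/2923740) - 1527 = -132889736699/730935 - 1527 = -134005874444/730935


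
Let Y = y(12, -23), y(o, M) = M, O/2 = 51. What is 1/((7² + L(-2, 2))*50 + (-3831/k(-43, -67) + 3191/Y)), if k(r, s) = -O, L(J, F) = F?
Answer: 782/1914977 ≈ 0.00040836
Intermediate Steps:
O = 102 (O = 2*51 = 102)
Y = -23
k(r, s) = -102 (k(r, s) = -1*102 = -102)
1/((7² + L(-2, 2))*50 + (-3831/k(-43, -67) + 3191/Y)) = 1/((7² + 2)*50 + (-3831/(-102) + 3191/(-23))) = 1/((49 + 2)*50 + (-3831*(-1/102) + 3191*(-1/23))) = 1/(51*50 + (1277/34 - 3191/23)) = 1/(2550 - 79123/782) = 1/(1914977/782) = 782/1914977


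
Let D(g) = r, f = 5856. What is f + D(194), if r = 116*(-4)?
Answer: 5392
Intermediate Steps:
r = -464
D(g) = -464
f + D(194) = 5856 - 464 = 5392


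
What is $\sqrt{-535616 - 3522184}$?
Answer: $10 i \sqrt{40578} \approx 2014.4 i$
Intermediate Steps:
$\sqrt{-535616 - 3522184} = \sqrt{-4057800} = 10 i \sqrt{40578}$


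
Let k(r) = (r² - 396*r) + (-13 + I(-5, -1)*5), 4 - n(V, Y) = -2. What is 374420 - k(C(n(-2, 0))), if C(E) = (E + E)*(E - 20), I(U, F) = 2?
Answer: 279671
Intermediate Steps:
n(V, Y) = 6 (n(V, Y) = 4 - 1*(-2) = 4 + 2 = 6)
C(E) = 2*E*(-20 + E) (C(E) = (2*E)*(-20 + E) = 2*E*(-20 + E))
k(r) = -3 + r² - 396*r (k(r) = (r² - 396*r) + (-13 + 2*5) = (r² - 396*r) + (-13 + 10) = (r² - 396*r) - 3 = -3 + r² - 396*r)
374420 - k(C(n(-2, 0))) = 374420 - (-3 + (2*6*(-20 + 6))² - 792*6*(-20 + 6)) = 374420 - (-3 + (2*6*(-14))² - 792*6*(-14)) = 374420 - (-3 + (-168)² - 396*(-168)) = 374420 - (-3 + 28224 + 66528) = 374420 - 1*94749 = 374420 - 94749 = 279671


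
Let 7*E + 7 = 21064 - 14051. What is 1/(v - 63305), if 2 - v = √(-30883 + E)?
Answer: -147707/9350365946 + 5*I*√58569/28051097838 ≈ -1.5797e-5 + 4.3137e-8*I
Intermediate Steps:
E = 7006/7 (E = -1 + (21064 - 14051)/7 = -1 + (⅐)*7013 = -1 + 7013/7 = 7006/7 ≈ 1000.9)
v = 2 - 5*I*√58569/7 (v = 2 - √(-30883 + 7006/7) = 2 - √(-209175/7) = 2 - 5*I*√58569/7 ≈ 2.0 - 172.86*I)
1/(v - 63305) = 1/((2 - 5*I*√58569/7) - 63305) = 1/(-63303 - 5*I*√58569/7)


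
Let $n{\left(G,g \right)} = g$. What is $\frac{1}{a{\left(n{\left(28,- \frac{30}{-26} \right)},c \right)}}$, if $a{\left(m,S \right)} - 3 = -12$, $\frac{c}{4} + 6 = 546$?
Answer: $- \frac{1}{9} \approx -0.11111$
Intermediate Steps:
$c = 2160$ ($c = -24 + 4 \cdot 546 = -24 + 2184 = 2160$)
$a{\left(m,S \right)} = -9$ ($a{\left(m,S \right)} = 3 - 12 = -9$)
$\frac{1}{a{\left(n{\left(28,- \frac{30}{-26} \right)},c \right)}} = \frac{1}{-9} = - \frac{1}{9}$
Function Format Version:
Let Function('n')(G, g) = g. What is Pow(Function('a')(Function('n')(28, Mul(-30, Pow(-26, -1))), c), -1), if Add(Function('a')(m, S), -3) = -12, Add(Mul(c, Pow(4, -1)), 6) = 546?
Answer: Rational(-1, 9) ≈ -0.11111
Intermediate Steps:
c = 2160 (c = Add(-24, Mul(4, 546)) = Add(-24, 2184) = 2160)
Function('a')(m, S) = -9 (Function('a')(m, S) = Add(3, -12) = -9)
Pow(Function('a')(Function('n')(28, Mul(-30, Pow(-26, -1))), c), -1) = Pow(-9, -1) = Rational(-1, 9)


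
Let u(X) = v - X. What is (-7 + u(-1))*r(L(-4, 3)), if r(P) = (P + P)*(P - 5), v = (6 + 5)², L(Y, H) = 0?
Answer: 0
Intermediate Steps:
v = 121 (v = 11² = 121)
r(P) = 2*P*(-5 + P) (r(P) = (2*P)*(-5 + P) = 2*P*(-5 + P))
u(X) = 121 - X
(-7 + u(-1))*r(L(-4, 3)) = (-7 + (121 - 1*(-1)))*(2*0*(-5 + 0)) = (-7 + (121 + 1))*(2*0*(-5)) = (-7 + 122)*0 = 115*0 = 0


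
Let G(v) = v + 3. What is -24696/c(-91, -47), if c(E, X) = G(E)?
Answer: 3087/11 ≈ 280.64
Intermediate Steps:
G(v) = 3 + v
c(E, X) = 3 + E
-24696/c(-91, -47) = -24696/(3 - 91) = -24696/(-88) = -24696*(-1/88) = 3087/11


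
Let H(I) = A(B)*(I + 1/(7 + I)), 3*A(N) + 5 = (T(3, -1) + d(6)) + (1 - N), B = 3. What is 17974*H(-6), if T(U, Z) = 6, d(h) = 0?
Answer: 89870/3 ≈ 29957.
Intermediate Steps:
A(N) = ⅔ - N/3 (A(N) = -5/3 + ((6 + 0) + (1 - N))/3 = -5/3 + (6 + (1 - N))/3 = -5/3 + (7 - N)/3 = -5/3 + (7/3 - N/3) = ⅔ - N/3)
H(I) = -I/3 - 1/(3*(7 + I)) (H(I) = (⅔ - ⅓*3)*(I + 1/(7 + I)) = (⅔ - 1)*(I + 1/(7 + I)) = -(I + 1/(7 + I))/3 = -I/3 - 1/(3*(7 + I)))
17974*H(-6) = 17974*((-1 - 1*(-6)² - 7*(-6))/(3*(7 - 6))) = 17974*((⅓)*(-1 - 1*36 + 42)/1) = 17974*((⅓)*1*(-1 - 36 + 42)) = 17974*((⅓)*1*5) = 17974*(5/3) = 89870/3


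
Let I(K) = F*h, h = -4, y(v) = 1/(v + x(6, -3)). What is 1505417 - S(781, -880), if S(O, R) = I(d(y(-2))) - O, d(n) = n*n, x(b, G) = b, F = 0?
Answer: 1506198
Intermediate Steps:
y(v) = 1/(6 + v) (y(v) = 1/(v + 6) = 1/(6 + v))
d(n) = n**2
I(K) = 0 (I(K) = 0*(-4) = 0)
S(O, R) = -O (S(O, R) = 0 - O = -O)
1505417 - S(781, -880) = 1505417 - (-1)*781 = 1505417 - 1*(-781) = 1505417 + 781 = 1506198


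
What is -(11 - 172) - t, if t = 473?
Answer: -312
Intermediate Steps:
-(11 - 172) - t = -(11 - 172) - 1*473 = -1*(-161) - 473 = 161 - 473 = -312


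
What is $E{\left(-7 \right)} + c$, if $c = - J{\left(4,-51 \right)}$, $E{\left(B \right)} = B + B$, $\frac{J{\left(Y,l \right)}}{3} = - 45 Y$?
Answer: $526$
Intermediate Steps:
$J{\left(Y,l \right)} = - 135 Y$ ($J{\left(Y,l \right)} = 3 \left(- 45 Y\right) = - 135 Y$)
$E{\left(B \right)} = 2 B$
$c = 540$ ($c = - \left(-135\right) 4 = \left(-1\right) \left(-540\right) = 540$)
$E{\left(-7 \right)} + c = 2 \left(-7\right) + 540 = -14 + 540 = 526$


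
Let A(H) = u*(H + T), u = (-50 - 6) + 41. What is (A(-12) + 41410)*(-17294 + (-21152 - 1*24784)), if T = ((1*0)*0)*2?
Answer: -2629735700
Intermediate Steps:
T = 0 (T = (0*0)*2 = 0*2 = 0)
u = -15 (u = -56 + 41 = -15)
A(H) = -15*H (A(H) = -15*(H + 0) = -15*H)
(A(-12) + 41410)*(-17294 + (-21152 - 1*24784)) = (-15*(-12) + 41410)*(-17294 + (-21152 - 1*24784)) = (180 + 41410)*(-17294 + (-21152 - 24784)) = 41590*(-17294 - 45936) = 41590*(-63230) = -2629735700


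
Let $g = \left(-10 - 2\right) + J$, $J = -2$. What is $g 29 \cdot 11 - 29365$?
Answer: $-33831$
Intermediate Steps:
$g = -14$ ($g = \left(-10 - 2\right) - 2 = -12 - 2 = -14$)
$g 29 \cdot 11 - 29365 = \left(-14\right) 29 \cdot 11 - 29365 = \left(-406\right) 11 - 29365 = -4466 - 29365 = -33831$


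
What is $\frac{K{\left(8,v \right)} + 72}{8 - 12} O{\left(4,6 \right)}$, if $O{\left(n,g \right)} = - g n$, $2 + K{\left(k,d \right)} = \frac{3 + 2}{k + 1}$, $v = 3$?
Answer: $\frac{1270}{3} \approx 423.33$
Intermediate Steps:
$K{\left(k,d \right)} = -2 + \frac{5}{1 + k}$ ($K{\left(k,d \right)} = -2 + \frac{3 + 2}{k + 1} = -2 + \frac{5}{1 + k}$)
$O{\left(n,g \right)} = - g n$
$\frac{K{\left(8,v \right)} + 72}{8 - 12} O{\left(4,6 \right)} = \frac{\frac{3 - 16}{1 + 8} + 72}{8 - 12} \left(\left(-1\right) 6 \cdot 4\right) = \frac{\frac{3 - 16}{9} + 72}{-4} \left(-24\right) = \left(\frac{1}{9} \left(-13\right) + 72\right) \left(- \frac{1}{4}\right) \left(-24\right) = \left(- \frac{13}{9} + 72\right) \left(- \frac{1}{4}\right) \left(-24\right) = \frac{635}{9} \left(- \frac{1}{4}\right) \left(-24\right) = \left(- \frac{635}{36}\right) \left(-24\right) = \frac{1270}{3}$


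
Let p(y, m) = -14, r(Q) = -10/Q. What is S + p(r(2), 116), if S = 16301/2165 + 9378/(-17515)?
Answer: -53134201/7583995 ≈ -7.0061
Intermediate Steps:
S = 53041729/7583995 (S = 16301*(1/2165) + 9378*(-1/17515) = 16301/2165 - 9378/17515 = 53041729/7583995 ≈ 6.9939)
S + p(r(2), 116) = 53041729/7583995 - 14 = -53134201/7583995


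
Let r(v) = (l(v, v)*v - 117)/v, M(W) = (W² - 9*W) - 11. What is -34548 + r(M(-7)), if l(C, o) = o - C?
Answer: -3489465/101 ≈ -34549.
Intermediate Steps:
M(W) = -11 + W² - 9*W
r(v) = -117/v (r(v) = ((v - v)*v - 117)/v = (0*v - 117)/v = (0 - 117)/v = -117/v)
-34548 + r(M(-7)) = -34548 - 117/(-11 + (-7)² - 9*(-7)) = -34548 - 117/(-11 + 49 + 63) = -34548 - 117/101 = -3489465/101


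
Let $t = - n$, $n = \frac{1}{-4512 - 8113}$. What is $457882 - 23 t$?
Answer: $\frac{5780760227}{12625} \approx 4.5788 \cdot 10^{5}$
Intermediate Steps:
$n = - \frac{1}{12625}$ ($n = \frac{1}{-12625} = - \frac{1}{12625} \approx -7.9208 \cdot 10^{-5}$)
$t = \frac{1}{12625}$ ($t = \left(-1\right) \left(- \frac{1}{12625}\right) = \frac{1}{12625} \approx 7.9208 \cdot 10^{-5}$)
$457882 - 23 t = 457882 - 23 \cdot \frac{1}{12625} = 457882 - \frac{23}{12625} = \frac{5780760227}{12625}$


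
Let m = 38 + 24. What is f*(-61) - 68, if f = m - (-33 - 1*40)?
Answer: -8303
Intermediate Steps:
m = 62
f = 135 (f = 62 - (-33 - 1*40) = 62 - (-33 - 40) = 62 - 1*(-73) = 62 + 73 = 135)
f*(-61) - 68 = 135*(-61) - 68 = -8235 - 68 = -8303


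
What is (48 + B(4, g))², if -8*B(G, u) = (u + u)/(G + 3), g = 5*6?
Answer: 431649/196 ≈ 2202.3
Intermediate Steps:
g = 30
B(G, u) = -u/(4*(3 + G)) (B(G, u) = -(u + u)/(8*(G + 3)) = -2*u/(8*(3 + G)) = -u/(4*(3 + G)))
(48 + B(4, g))² = (48 - 1*30/(12 + 4*4))² = (48 - 1*30/(12 + 16))² = (48 - 1*30/28)² = (48 - 1*30*1/28)² = (48 - 15/14)² = (657/14)² = 431649/196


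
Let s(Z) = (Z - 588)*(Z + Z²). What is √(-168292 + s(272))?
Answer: 2*I*√5908297 ≈ 4861.4*I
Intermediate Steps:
s(Z) = (-588 + Z)*(Z + Z²)
√(-168292 + s(272)) = √(-168292 + 272*(-588 + 272² - 587*272)) = √(-168292 + 272*(-588 + 73984 - 159664)) = √(-168292 + 272*(-86268)) = √(-168292 - 23464896) = √(-23633188) = 2*I*√5908297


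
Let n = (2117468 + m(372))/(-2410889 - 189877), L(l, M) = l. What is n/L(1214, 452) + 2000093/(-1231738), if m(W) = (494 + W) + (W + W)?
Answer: -789695453572562/486125405740989 ≈ -1.6245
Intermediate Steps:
m(W) = 494 + 3*W (m(W) = (494 + W) + 2*W = 494 + 3*W)
n = -1059539/1300383 (n = (2117468 + (494 + 3*372))/(-2410889 - 189877) = (2117468 + (494 + 1116))/(-2600766) = (2117468 + 1610)*(-1/2600766) = 2119078*(-1/2600766) = -1059539/1300383 ≈ -0.81479)
n/L(1214, 452) + 2000093/(-1231738) = -1059539/1300383/1214 + 2000093/(-1231738) = -1059539/1300383*1/1214 + 2000093*(-1/1231738) = -1059539/1578664962 - 2000093/1231738 = -789695453572562/486125405740989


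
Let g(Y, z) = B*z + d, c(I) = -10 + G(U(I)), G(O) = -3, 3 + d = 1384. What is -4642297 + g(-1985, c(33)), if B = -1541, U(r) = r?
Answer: -4620883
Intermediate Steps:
d = 1381 (d = -3 + 1384 = 1381)
c(I) = -13 (c(I) = -10 - 3 = -13)
g(Y, z) = 1381 - 1541*z (g(Y, z) = -1541*z + 1381 = 1381 - 1541*z)
-4642297 + g(-1985, c(33)) = -4642297 + (1381 - 1541*(-13)) = -4642297 + (1381 + 20033) = -4642297 + 21414 = -4620883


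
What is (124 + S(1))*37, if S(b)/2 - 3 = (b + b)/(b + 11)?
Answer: 14467/3 ≈ 4822.3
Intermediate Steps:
S(b) = 6 + 4*b/(11 + b) (S(b) = 6 + 2*((b + b)/(b + 11)) = 6 + 2*((2*b)/(11 + b)) = 6 + 2*(2*b/(11 + b)) = 6 + 4*b/(11 + b))
(124 + S(1))*37 = (124 + 2*(33 + 5*1)/(11 + 1))*37 = (124 + 2*(33 + 5)/12)*37 = (124 + 2*(1/12)*38)*37 = (124 + 19/3)*37 = (391/3)*37 = 14467/3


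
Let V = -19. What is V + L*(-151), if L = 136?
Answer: -20555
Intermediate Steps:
V + L*(-151) = -19 + 136*(-151) = -19 - 20536 = -20555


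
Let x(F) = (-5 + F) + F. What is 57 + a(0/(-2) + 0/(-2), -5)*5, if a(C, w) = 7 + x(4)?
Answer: 107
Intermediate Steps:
x(F) = -5 + 2*F
a(C, w) = 10 (a(C, w) = 7 + (-5 + 2*4) = 7 + (-5 + 8) = 7 + 3 = 10)
57 + a(0/(-2) + 0/(-2), -5)*5 = 57 + 10*5 = 57 + 50 = 107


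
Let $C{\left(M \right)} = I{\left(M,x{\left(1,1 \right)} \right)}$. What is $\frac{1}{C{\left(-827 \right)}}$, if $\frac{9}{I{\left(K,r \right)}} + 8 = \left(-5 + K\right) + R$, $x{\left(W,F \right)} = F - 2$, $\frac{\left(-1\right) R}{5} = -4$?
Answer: $- \frac{820}{9} \approx -91.111$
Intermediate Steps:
$R = 20$ ($R = \left(-5\right) \left(-4\right) = 20$)
$x{\left(W,F \right)} = -2 + F$ ($x{\left(W,F \right)} = F - 2 = -2 + F$)
$I{\left(K,r \right)} = \frac{9}{7 + K}$ ($I{\left(K,r \right)} = \frac{9}{-8 + \left(\left(-5 + K\right) + 20\right)} = \frac{9}{-8 + \left(15 + K\right)} = \frac{9}{7 + K}$)
$C{\left(M \right)} = \frac{9}{7 + M}$
$\frac{1}{C{\left(-827 \right)}} = \frac{1}{9 \frac{1}{7 - 827}} = \frac{1}{9 \frac{1}{-820}} = \frac{1}{9 \left(- \frac{1}{820}\right)} = \frac{1}{- \frac{9}{820}} = - \frac{820}{9}$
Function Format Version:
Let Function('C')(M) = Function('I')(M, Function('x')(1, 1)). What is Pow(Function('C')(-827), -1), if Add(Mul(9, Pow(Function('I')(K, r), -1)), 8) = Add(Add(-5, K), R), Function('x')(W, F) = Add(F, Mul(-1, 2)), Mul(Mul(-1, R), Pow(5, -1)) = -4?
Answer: Rational(-820, 9) ≈ -91.111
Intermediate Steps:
R = 20 (R = Mul(-5, -4) = 20)
Function('x')(W, F) = Add(-2, F) (Function('x')(W, F) = Add(F, -2) = Add(-2, F))
Function('I')(K, r) = Mul(9, Pow(Add(7, K), -1)) (Function('I')(K, r) = Mul(9, Pow(Add(-8, Add(Add(-5, K), 20)), -1)) = Mul(9, Pow(Add(-8, Add(15, K)), -1)) = Mul(9, Pow(Add(7, K), -1)))
Function('C')(M) = Mul(9, Pow(Add(7, M), -1))
Pow(Function('C')(-827), -1) = Pow(Mul(9, Pow(Add(7, -827), -1)), -1) = Pow(Mul(9, Pow(-820, -1)), -1) = Pow(Mul(9, Rational(-1, 820)), -1) = Pow(Rational(-9, 820), -1) = Rational(-820, 9)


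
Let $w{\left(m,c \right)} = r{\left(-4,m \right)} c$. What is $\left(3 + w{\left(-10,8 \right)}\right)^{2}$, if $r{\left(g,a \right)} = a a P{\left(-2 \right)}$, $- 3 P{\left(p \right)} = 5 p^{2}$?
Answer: $\frac{255712081}{9} \approx 2.8412 \cdot 10^{7}$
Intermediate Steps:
$P{\left(p \right)} = - \frac{5 p^{2}}{3}$
$r{\left(g,a \right)} = - \frac{20 a^{2}}{3}$ ($r{\left(g,a \right)} = a a \left(- \frac{5 \left(-2\right)^{2}}{3}\right) = a^{2} \left(\left(- \frac{5}{3}\right) 4\right) = a^{2} \left(- \frac{20}{3}\right) = - \frac{20 a^{2}}{3}$)
$w{\left(m,c \right)} = - \frac{20 c m^{2}}{3}$ ($w{\left(m,c \right)} = - \frac{20 m^{2}}{3} c = - \frac{20 c m^{2}}{3}$)
$\left(3 + w{\left(-10,8 \right)}\right)^{2} = \left(3 - \frac{160 \left(-10\right)^{2}}{3}\right)^{2} = \left(3 - \frac{160}{3} \cdot 100\right)^{2} = \left(3 - \frac{16000}{3}\right)^{2} = \left(- \frac{15991}{3}\right)^{2} = \frac{255712081}{9}$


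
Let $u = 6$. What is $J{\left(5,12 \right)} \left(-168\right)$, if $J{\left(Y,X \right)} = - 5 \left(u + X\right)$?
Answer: $15120$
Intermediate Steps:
$J{\left(Y,X \right)} = -30 - 5 X$ ($J{\left(Y,X \right)} = - 5 \left(6 + X\right) = -30 - 5 X$)
$J{\left(5,12 \right)} \left(-168\right) = \left(-30 - 60\right) \left(-168\right) = \left(-90\right) \left(-168\right) = 15120$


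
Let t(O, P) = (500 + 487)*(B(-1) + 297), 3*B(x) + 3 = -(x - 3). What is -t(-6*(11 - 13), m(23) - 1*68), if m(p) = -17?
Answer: -293468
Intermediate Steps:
B(x) = -x/3 (B(x) = -1 + (-(x - 3))/3 = -1 + (-(-3 + x))/3 = -1 + (3 - x)/3 = -1 + (1 - x/3) = -x/3)
t(O, P) = 293468 (t(O, P) = (500 + 487)*(-1/3*(-1) + 297) = 987*(1/3 + 297) = 987*(892/3) = 293468)
-t(-6*(11 - 13), m(23) - 1*68) = -1*293468 = -293468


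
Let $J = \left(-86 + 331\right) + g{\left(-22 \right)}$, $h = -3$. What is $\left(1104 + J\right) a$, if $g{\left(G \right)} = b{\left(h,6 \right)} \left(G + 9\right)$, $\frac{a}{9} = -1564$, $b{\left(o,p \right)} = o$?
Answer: $-19537488$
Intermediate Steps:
$a = -14076$ ($a = 9 \left(-1564\right) = -14076$)
$g{\left(G \right)} = -27 - 3 G$ ($g{\left(G \right)} = - 3 \left(G + 9\right) = - 3 \left(9 + G\right) = -27 - 3 G$)
$J = 284$ ($J = \left(-86 + 331\right) - -39 = 245 + \left(-27 + 66\right) = 245 + 39 = 284$)
$\left(1104 + J\right) a = \left(1104 + 284\right) \left(-14076\right) = 1388 \left(-14076\right) = -19537488$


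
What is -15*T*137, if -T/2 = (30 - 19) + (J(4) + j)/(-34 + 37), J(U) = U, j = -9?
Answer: 38360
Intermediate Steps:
T = -56/3 (T = -2*((30 - 19) + (4 - 9)/(-34 + 37)) = -2*(11 - 5/3) = -2*28/3 = -56/3 ≈ -18.667)
-15*T*137 = -15*(-56/3)*137 = 280*137 = 38360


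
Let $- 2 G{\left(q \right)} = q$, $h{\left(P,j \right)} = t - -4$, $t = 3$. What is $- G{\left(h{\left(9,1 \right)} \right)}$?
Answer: $\frac{7}{2} \approx 3.5$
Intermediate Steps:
$h{\left(P,j \right)} = 7$ ($h{\left(P,j \right)} = 3 - -4 = 3 + 4 = 7$)
$G{\left(q \right)} = - \frac{q}{2}$
$- G{\left(h{\left(9,1 \right)} \right)} = - \frac{\left(-1\right) 7}{2} = \left(-1\right) \left(- \frac{7}{2}\right) = \frac{7}{2}$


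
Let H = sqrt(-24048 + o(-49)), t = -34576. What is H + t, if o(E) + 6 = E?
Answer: -34576 + I*sqrt(24103) ≈ -34576.0 + 155.25*I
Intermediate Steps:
o(E) = -6 + E
H = I*sqrt(24103) (H = sqrt(-24048 + (-6 - 49)) = sqrt(-24048 - 55) = sqrt(-24103) = I*sqrt(24103) ≈ 155.25*I)
H + t = I*sqrt(24103) - 34576 = -34576 + I*sqrt(24103)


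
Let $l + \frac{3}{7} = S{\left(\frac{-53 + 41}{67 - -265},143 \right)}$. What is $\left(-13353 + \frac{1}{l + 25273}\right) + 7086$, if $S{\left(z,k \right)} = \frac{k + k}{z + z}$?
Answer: $- \frac{2805366126}{447641} \approx -6267.0$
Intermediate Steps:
$S{\left(z,k \right)} = \frac{k}{z}$ ($S{\left(z,k \right)} = \frac{2 k}{2 z} = 2 k \frac{1}{2 z} = \frac{k}{z}$)
$l = - \frac{83092}{21}$ ($l = - \frac{3}{7} + \frac{143}{\left(-53 + 41\right) \frac{1}{67 - -265}} = - \frac{3}{7} + \frac{143}{\left(-12\right) \frac{1}{67 + 265}} = - \frac{3}{7} + \frac{143}{\left(-12\right) \frac{1}{332}} = - \frac{3}{7} + \frac{143}{- \frac{3}{83}} = - \frac{3}{7} + 143 \left(- \frac{83}{3}\right) = - \frac{3}{7} - \frac{11869}{3} = - \frac{83092}{21} \approx -3956.8$)
$\left(-13353 + \frac{1}{l + 25273}\right) + 7086 = \left(-13353 + \frac{1}{- \frac{83092}{21} + 25273}\right) + 7086 = \left(-13353 + \frac{1}{\frac{447641}{21}}\right) + 7086 = \left(-13353 + \frac{21}{447641}\right) + 7086 = - \frac{5977350252}{447641} + 7086 = - \frac{2805366126}{447641}$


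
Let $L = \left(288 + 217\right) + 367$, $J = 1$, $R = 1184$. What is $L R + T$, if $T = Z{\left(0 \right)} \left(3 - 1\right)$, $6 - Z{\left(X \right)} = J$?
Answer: $1032458$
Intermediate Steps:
$Z{\left(X \right)} = 5$ ($Z{\left(X \right)} = 6 - 1 = 5$)
$L = 872$ ($L = 505 + 367 = 872$)
$T = 10$ ($T = 5 \left(3 - 1\right) = 5 \cdot 2 = 10$)
$L R + T = 872 \cdot 1184 + 10 = 1032448 + 10 = 1032458$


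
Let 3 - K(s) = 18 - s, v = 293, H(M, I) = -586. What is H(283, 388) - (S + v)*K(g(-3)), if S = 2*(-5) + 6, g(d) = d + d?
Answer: 5483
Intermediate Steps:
g(d) = 2*d
K(s) = -15 + s (K(s) = 3 - (18 - s) = 3 + (-18 + s) = -15 + s)
S = -4 (S = -10 + 6 = -4)
H(283, 388) - (S + v)*K(g(-3)) = -586 - (-4 + 293)*(-15 + 2*(-3)) = -586 - 289*(-15 - 6) = -586 - 289*(-21) = -586 - 1*(-6069) = -586 + 6069 = 5483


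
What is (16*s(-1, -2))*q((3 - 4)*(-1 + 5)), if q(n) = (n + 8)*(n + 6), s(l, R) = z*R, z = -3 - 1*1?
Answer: 1024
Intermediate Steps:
z = -4 (z = -3 - 1 = -4)
s(l, R) = -4*R
q(n) = (6 + n)*(8 + n) (q(n) = (8 + n)*(6 + n) = (6 + n)*(8 + n))
(16*s(-1, -2))*q((3 - 4)*(-1 + 5)) = (16*(-4*(-2)))*(48 + ((3 - 4)*(-1 + 5))² + 14*((3 - 4)*(-1 + 5))) = (16*8)*(48 + (-1*4)² + 14*(-1*4)) = 128*(48 + (-4)² + 14*(-4)) = 128*(48 + 16 - 56) = 128*8 = 1024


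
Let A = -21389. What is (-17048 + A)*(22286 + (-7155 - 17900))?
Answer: 106432053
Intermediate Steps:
(-17048 + A)*(22286 + (-7155 - 17900)) = (-17048 - 21389)*(22286 + (-7155 - 17900)) = -38437*(22286 - 25055) = -38437*(-2769) = 106432053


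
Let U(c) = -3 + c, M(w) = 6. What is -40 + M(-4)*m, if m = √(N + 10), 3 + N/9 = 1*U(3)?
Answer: -40 + 6*I*√17 ≈ -40.0 + 24.739*I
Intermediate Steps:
N = -27 (N = -27 + 9*(1*(-3 + 3)) = -27 + 9*(1*0) = -27 + 9*0 = -27 + 0 = -27)
m = I*√17 (m = √(-27 + 10) = √(-17) = I*√17 ≈ 4.1231*I)
-40 + M(-4)*m = -40 + 6*(I*√17) = -40 + 6*I*√17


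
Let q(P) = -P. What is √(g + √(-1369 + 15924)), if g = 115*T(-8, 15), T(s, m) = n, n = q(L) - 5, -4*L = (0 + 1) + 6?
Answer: √(-1495 + 4*√14555)/2 ≈ 15.909*I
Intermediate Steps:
L = -7/4 (L = -((0 + 1) + 6)/4 = -(1 + 6)/4 = -¼*7 = -7/4 ≈ -1.7500)
n = -13/4 (n = -1*(-7/4) - 5 = 7/4 - 5 = -13/4 ≈ -3.2500)
T(s, m) = -13/4
g = -1495/4 (g = 115*(-13/4) = -1495/4 ≈ -373.75)
√(g + √(-1369 + 15924)) = √(-1495/4 + √(-1369 + 15924)) = √(-1495/4 + √14555)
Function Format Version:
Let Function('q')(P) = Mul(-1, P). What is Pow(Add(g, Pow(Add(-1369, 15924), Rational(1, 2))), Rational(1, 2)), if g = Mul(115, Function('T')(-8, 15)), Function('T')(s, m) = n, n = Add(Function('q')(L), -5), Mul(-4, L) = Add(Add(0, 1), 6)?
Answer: Mul(Rational(1, 2), Pow(Add(-1495, Mul(4, Pow(14555, Rational(1, 2)))), Rational(1, 2))) ≈ Mul(15.909, I)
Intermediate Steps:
L = Rational(-7, 4) (L = Mul(Rational(-1, 4), Add(Add(0, 1), 6)) = Mul(Rational(-1, 4), Add(1, 6)) = Mul(Rational(-1, 4), 7) = Rational(-7, 4) ≈ -1.7500)
n = Rational(-13, 4) (n = Add(Mul(-1, Rational(-7, 4)), -5) = Add(Rational(7, 4), -5) = Rational(-13, 4) ≈ -3.2500)
Function('T')(s, m) = Rational(-13, 4)
g = Rational(-1495, 4) (g = Mul(115, Rational(-13, 4)) = Rational(-1495, 4) ≈ -373.75)
Pow(Add(g, Pow(Add(-1369, 15924), Rational(1, 2))), Rational(1, 2)) = Pow(Add(Rational(-1495, 4), Pow(Add(-1369, 15924), Rational(1, 2))), Rational(1, 2)) = Pow(Add(Rational(-1495, 4), Pow(14555, Rational(1, 2))), Rational(1, 2))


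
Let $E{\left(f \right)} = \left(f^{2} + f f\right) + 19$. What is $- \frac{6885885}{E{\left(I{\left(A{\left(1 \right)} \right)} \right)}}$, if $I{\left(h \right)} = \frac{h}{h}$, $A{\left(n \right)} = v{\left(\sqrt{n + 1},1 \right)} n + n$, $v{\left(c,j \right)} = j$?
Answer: $- \frac{2295295}{7} \approx -3.279 \cdot 10^{5}$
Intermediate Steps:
$A{\left(n \right)} = 2 n$ ($A{\left(n \right)} = 1 n + n = n + n = 2 n$)
$I{\left(h \right)} = 1$
$E{\left(f \right)} = 19 + 2 f^{2}$ ($E{\left(f \right)} = \left(f^{2} + f^{2}\right) + 19 = 2 f^{2} + 19 = 19 + 2 f^{2}$)
$- \frac{6885885}{E{\left(I{\left(A{\left(1 \right)} \right)} \right)}} = - \frac{6885885}{19 + 2 \cdot 1^{2}} = - \frac{6885885}{19 + 2 \cdot 1} = - \frac{6885885}{19 + 2} = - \frac{6885885}{21} = \left(-6885885\right) \frac{1}{21} = - \frac{2295295}{7}$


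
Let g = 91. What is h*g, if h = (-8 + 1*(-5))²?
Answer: 15379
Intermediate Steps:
h = 169 (h = (-8 - 5)² = (-13)² = 169)
h*g = 169*91 = 15379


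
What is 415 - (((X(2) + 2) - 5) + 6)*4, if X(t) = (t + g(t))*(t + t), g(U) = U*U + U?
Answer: 275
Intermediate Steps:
g(U) = U + U² (g(U) = U² + U = U + U²)
X(t) = 2*t*(t + t*(1 + t)) (X(t) = (t + t*(1 + t))*(t + t) = (t + t*(1 + t))*(2*t) = 2*t*(t + t*(1 + t)))
415 - (((X(2) + 2) - 5) + 6)*4 = 415 - (((2*2²*(2 + 2) + 2) - 5) + 6)*4 = 415 - (((2*4*4 + 2) - 5) + 6)*4 = 415 - (((32 + 2) - 5) + 6)*4 = 415 - ((34 - 5) + 6)*4 = 415 - (29 + 6)*4 = 415 - 35*4 = 415 - 1*140 = 415 - 140 = 275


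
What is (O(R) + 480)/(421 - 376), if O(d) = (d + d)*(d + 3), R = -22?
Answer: 1316/45 ≈ 29.244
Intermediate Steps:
O(d) = 2*d*(3 + d) (O(d) = (2*d)*(3 + d) = 2*d*(3 + d))
(O(R) + 480)/(421 - 376) = (2*(-22)*(3 - 22) + 480)/(421 - 376) = (2*(-22)*(-19) + 480)/45 = (836 + 480)*(1/45) = 1316*(1/45) = 1316/45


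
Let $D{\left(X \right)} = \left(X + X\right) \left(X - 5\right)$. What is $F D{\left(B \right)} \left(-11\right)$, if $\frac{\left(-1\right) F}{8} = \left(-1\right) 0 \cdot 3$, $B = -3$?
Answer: $0$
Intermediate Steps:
$D{\left(X \right)} = 2 X \left(-5 + X\right)$
$F = 0$ ($F = - 8 \left(-1\right) 0 \cdot 3 = - 8 \cdot 0 \cdot 3 = \left(-8\right) 0 = 0$)
$F D{\left(B \right)} \left(-11\right) = 0 \cdot 2 \left(-3\right) \left(-5 - 3\right) \left(-11\right) = 0 \cdot 2 \left(-3\right) \left(-8\right) \left(-11\right) = 0 \cdot 48 \left(-11\right) = 0 \left(-11\right) = 0$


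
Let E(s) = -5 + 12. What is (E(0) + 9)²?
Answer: 256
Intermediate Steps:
E(s) = 7
(E(0) + 9)² = (7 + 9)² = 16² = 256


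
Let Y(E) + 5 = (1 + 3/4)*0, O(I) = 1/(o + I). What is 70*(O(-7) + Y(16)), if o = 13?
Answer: -1015/3 ≈ -338.33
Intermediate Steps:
O(I) = 1/(13 + I)
Y(E) = -5 (Y(E) = -5 + (1 + 3/4)*0 = -5 + (1 + 3*(¼))*0 = -5 + (1 + ¾)*0 = -5 + (7/4)*0 = -5 + 0 = -5)
70*(O(-7) + Y(16)) = 70*(1/(13 - 7) - 5) = 70*(1/6 - 5) = 70*(⅙ - 5) = 70*(-29/6) = -1015/3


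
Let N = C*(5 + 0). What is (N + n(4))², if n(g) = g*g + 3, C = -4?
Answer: 1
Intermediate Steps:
N = -20 (N = -4*(5 + 0) = -4*5 = -20)
n(g) = 3 + g² (n(g) = g² + 3 = 3 + g²)
(N + n(4))² = (-20 + (3 + 4²))² = (-20 + (3 + 16))² = (-20 + 19)² = (-1)² = 1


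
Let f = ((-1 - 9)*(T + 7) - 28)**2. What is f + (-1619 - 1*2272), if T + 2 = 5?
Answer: 12493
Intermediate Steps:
T = 3 (T = -2 + 5 = 3)
f = 16384 (f = ((-1 - 9)*(3 + 7) - 28)**2 = (-10*10 - 28)**2 = (-100 - 28)**2 = (-128)**2 = 16384)
f + (-1619 - 1*2272) = 16384 + (-1619 - 1*2272) = 16384 + (-1619 - 2272) = 16384 - 3891 = 12493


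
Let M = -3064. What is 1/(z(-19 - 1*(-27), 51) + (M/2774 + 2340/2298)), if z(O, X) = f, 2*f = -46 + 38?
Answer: -531221/2170710 ≈ -0.24472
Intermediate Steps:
f = -4 (f = (-46 + 38)/2 = (1/2)*(-8) = -4)
z(O, X) = -4
1/(z(-19 - 1*(-27), 51) + (M/2774 + 2340/2298)) = 1/(-4 + (-3064/2774 + 2340/2298)) = 1/(-4 + (-3064*1/2774 + 2340*(1/2298))) = 1/(-4 + (-1532/1387 + 390/383)) = 1/(-4 - 45826/531221) = 1/(-2170710/531221) = -531221/2170710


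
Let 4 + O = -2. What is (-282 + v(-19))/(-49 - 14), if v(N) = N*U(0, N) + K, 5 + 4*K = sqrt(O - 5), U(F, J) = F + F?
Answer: 1133/252 - I*sqrt(11)/252 ≈ 4.496 - 0.013161*I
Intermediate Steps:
O = -6 (O = -4 - 2 = -6)
U(F, J) = 2*F
K = -5/4 + I*sqrt(11)/4 (K = -5/4 + sqrt(-6 - 5)/4 = -5/4 + sqrt(-11)/4 = -5/4 + (I*sqrt(11))/4 = -5/4 + I*sqrt(11)/4 ≈ -1.25 + 0.82916*I)
v(N) = -5/4 + I*sqrt(11)/4 (v(N) = N*(2*0) + (-5/4 + I*sqrt(11)/4) = N*0 + (-5/4 + I*sqrt(11)/4) = 0 + (-5/4 + I*sqrt(11)/4) = -5/4 + I*sqrt(11)/4)
(-282 + v(-19))/(-49 - 14) = (-282 + (-5/4 + I*sqrt(11)/4))/(-49 - 14) = (-1133/4 + I*sqrt(11)/4)/(-63) = (-1133/4 + I*sqrt(11)/4)*(-1/63) = 1133/252 - I*sqrt(11)/252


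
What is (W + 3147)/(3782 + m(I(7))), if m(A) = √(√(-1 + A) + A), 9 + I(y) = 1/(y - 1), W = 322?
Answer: 20814/(22692 + √6*√(-53 + I*√354)) ≈ 0.91711 - 0.00073155*I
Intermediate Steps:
I(y) = -9 + 1/(-1 + y) (I(y) = -9 + 1/(y - 1) = -9 + 1/(-1 + y))
m(A) = √(A + √(-1 + A))
(W + 3147)/(3782 + m(I(7))) = (322 + 3147)/(3782 + √((10 - 9*7)/(-1 + 7) + √(-1 + (10 - 9*7)/(-1 + 7)))) = 3469/(3782 + √((10 - 63)/6 + √(-1 + (10 - 63)/6))) = 3469/(3782 + √((⅙)*(-53) + √(-1 + (⅙)*(-53)))) = 3469/(3782 + √(-53/6 + √(-1 - 53/6))) = 3469/(3782 + √(-53/6 + √(-59/6))) = 3469/(3782 + √(-53/6 + I*√354/6))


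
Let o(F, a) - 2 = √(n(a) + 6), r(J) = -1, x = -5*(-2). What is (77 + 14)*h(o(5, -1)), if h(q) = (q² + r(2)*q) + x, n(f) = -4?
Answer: 1274 + 273*√2 ≈ 1660.1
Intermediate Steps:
x = 10
o(F, a) = 2 + √2 (o(F, a) = 2 + √(-4 + 6) = 2 + √2)
h(q) = 10 + q² - q (h(q) = (q² - q) + 10 = 10 + q² - q)
(77 + 14)*h(o(5, -1)) = (77 + 14)*(10 + (2 + √2)² - (2 + √2)) = 91*(10 + (2 + √2)² + (-2 - √2)) = 91*(8 + (2 + √2)² - √2) = 728 - 91*√2 + 91*(2 + √2)²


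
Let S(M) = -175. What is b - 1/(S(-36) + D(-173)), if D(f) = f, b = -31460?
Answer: -10948079/348 ≈ -31460.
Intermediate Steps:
b - 1/(S(-36) + D(-173)) = -31460 - 1/(-175 - 173) = -31460 - 1/(-348) = -31460 - 1*(-1/348) = -31460 + 1/348 = -10948079/348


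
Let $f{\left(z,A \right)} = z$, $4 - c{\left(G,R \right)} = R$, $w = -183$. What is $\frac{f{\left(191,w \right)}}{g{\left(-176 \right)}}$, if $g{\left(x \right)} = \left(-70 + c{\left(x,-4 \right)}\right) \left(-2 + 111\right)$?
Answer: $- \frac{191}{6758} \approx -0.028263$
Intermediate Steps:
$c{\left(G,R \right)} = 4 - R$
$g{\left(x \right)} = -6758$ ($g{\left(x \right)} = \left(-70 + \left(4 - -4\right)\right) \left(-2 + 111\right) = \left(-70 + \left(4 + 4\right)\right) 109 = \left(-70 + 8\right) 109 = \left(-62\right) 109 = -6758$)
$\frac{f{\left(191,w \right)}}{g{\left(-176 \right)}} = \frac{191}{-6758} = 191 \left(- \frac{1}{6758}\right) = - \frac{191}{6758}$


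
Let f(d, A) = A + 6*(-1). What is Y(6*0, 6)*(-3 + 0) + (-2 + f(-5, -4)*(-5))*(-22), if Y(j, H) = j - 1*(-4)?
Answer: -1068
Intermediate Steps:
Y(j, H) = 4 + j (Y(j, H) = j + 4 = 4 + j)
f(d, A) = -6 + A (f(d, A) = A - 6 = -6 + A)
Y(6*0, 6)*(-3 + 0) + (-2 + f(-5, -4)*(-5))*(-22) = (4 + 6*0)*(-3 + 0) + (-2 + (-6 - 4)*(-5))*(-22) = (4 + 0)*(-3) + (-2 - 10*(-5))*(-22) = 4*(-3) + (-2 + 50)*(-22) = -12 + 48*(-22) = -12 - 1056 = -1068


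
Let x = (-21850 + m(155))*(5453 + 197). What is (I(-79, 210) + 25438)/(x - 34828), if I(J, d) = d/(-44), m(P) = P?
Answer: -559531/2697454716 ≈ -0.00020743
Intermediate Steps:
I(J, d) = -d/44 (I(J, d) = d*(-1/44) = -d/44)
x = -122576750 (x = (-21850 + 155)*(5453 + 197) = -21695*5650 = -122576750)
(I(-79, 210) + 25438)/(x - 34828) = (-1/44*210 + 25438)/(-122576750 - 34828) = (-105/22 + 25438)/(-122611578) = (559531/22)*(-1/122611578) = -559531/2697454716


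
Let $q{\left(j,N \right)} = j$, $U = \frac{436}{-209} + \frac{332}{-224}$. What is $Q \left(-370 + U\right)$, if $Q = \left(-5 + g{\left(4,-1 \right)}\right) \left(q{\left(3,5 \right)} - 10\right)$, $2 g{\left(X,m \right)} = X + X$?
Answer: $- \frac{4372243}{1672} \approx -2615.0$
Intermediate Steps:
$U = - \frac{41763}{11704}$ ($U = 436 \left(- \frac{1}{209}\right) + 332 \left(- \frac{1}{224}\right) = - \frac{436}{209} - \frac{83}{56} = - \frac{41763}{11704} \approx -3.5683$)
$g{\left(X,m \right)} = X$ ($g{\left(X,m \right)} = \frac{X + X}{2} = \frac{2 X}{2} = X$)
$Q = 7$ ($Q = \left(-5 + 4\right) \left(3 - 10\right) = \left(-1\right) \left(-7\right) = 7$)
$Q \left(-370 + U\right) = 7 \left(-370 - \frac{41763}{11704}\right) = 7 \left(- \frac{4372243}{11704}\right) = - \frac{4372243}{1672}$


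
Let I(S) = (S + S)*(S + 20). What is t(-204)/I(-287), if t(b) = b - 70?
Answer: -137/76629 ≈ -0.0017878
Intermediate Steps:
t(b) = -70 + b
I(S) = 2*S*(20 + S) (I(S) = (2*S)*(20 + S) = 2*S*(20 + S))
t(-204)/I(-287) = (-70 - 204)/((2*(-287)*(20 - 287))) = -274/(2*(-287)*(-267)) = -274/153258 = -274*1/153258 = -137/76629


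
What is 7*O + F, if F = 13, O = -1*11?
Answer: -64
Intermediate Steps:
O = -11
7*O + F = 7*(-11) + 13 = -77 + 13 = -64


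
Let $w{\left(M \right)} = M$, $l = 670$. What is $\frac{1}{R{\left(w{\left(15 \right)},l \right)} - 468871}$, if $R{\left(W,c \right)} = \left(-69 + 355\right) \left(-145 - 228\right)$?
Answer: $- \frac{1}{575549} \approx -1.7375 \cdot 10^{-6}$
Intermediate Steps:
$R{\left(W,c \right)} = -106678$ ($R{\left(W,c \right)} = 286 \left(-373\right) = -106678$)
$\frac{1}{R{\left(w{\left(15 \right)},l \right)} - 468871} = \frac{1}{-106678 - 468871} = \frac{1}{-575549} = - \frac{1}{575549}$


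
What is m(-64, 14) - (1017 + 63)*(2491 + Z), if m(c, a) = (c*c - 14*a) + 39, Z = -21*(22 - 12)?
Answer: -2459541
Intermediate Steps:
Z = -210 (Z = -21*10 = -210)
m(c, a) = 39 + c² - 14*a (m(c, a) = (c² - 14*a) + 39 = 39 + c² - 14*a)
m(-64, 14) - (1017 + 63)*(2491 + Z) = (39 + (-64)² - 14*14) - (1017 + 63)*(2491 - 210) = (39 + 4096 - 196) - 1080*2281 = 3939 - 1*2463480 = 3939 - 2463480 = -2459541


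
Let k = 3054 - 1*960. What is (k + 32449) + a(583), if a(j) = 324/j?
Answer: 20138893/583 ≈ 34544.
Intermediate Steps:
k = 2094 (k = 3054 - 960 = 2094)
(k + 32449) + a(583) = (2094 + 32449) + 324/583 = 34543 + 324*(1/583) = 34543 + 324/583 = 20138893/583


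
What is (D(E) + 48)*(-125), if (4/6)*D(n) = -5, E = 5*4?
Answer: -10125/2 ≈ -5062.5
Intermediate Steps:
E = 20
D(n) = -15/2 (D(n) = (3/2)*(-5) = -15/2)
(D(E) + 48)*(-125) = (-15/2 + 48)*(-125) = (81/2)*(-125) = -10125/2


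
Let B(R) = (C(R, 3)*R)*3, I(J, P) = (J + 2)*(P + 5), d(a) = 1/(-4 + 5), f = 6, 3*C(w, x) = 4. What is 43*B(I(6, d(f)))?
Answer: 8256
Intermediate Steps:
C(w, x) = 4/3 (C(w, x) = (1/3)*4 = 4/3)
d(a) = 1 (d(a) = 1/1 = 1)
I(J, P) = (2 + J)*(5 + P)
B(R) = 4*R (B(R) = (4*R/3)*3 = 4*R)
43*B(I(6, d(f))) = 43*(4*(10 + 2*1 + 5*6 + 6*1)) = 43*(4*(10 + 2 + 30 + 6)) = 43*(4*48) = 43*192 = 8256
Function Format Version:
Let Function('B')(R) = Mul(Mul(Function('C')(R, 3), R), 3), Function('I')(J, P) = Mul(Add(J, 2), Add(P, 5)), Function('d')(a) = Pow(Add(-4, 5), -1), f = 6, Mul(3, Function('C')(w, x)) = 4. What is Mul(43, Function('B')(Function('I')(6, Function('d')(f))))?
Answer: 8256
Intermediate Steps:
Function('C')(w, x) = Rational(4, 3) (Function('C')(w, x) = Mul(Rational(1, 3), 4) = Rational(4, 3))
Function('d')(a) = 1 (Function('d')(a) = Pow(1, -1) = 1)
Function('I')(J, P) = Mul(Add(2, J), Add(5, P))
Function('B')(R) = Mul(4, R) (Function('B')(R) = Mul(Mul(Rational(4, 3), R), 3) = Mul(4, R))
Mul(43, Function('B')(Function('I')(6, Function('d')(f)))) = Mul(43, Mul(4, Add(10, Mul(2, 1), Mul(5, 6), Mul(6, 1)))) = Mul(43, Mul(4, Add(10, 2, 30, 6))) = Mul(43, Mul(4, 48)) = Mul(43, 192) = 8256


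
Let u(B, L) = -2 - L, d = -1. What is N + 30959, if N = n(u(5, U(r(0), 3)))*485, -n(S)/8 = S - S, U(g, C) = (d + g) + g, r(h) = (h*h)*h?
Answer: 30959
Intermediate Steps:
r(h) = h**3 (r(h) = h**2*h = h**3)
U(g, C) = -1 + 2*g (U(g, C) = (-1 + g) + g = -1 + 2*g)
n(S) = 0 (n(S) = -8*(S - S) = -8*0 = 0)
N = 0 (N = 0*485 = 0)
N + 30959 = 0 + 30959 = 30959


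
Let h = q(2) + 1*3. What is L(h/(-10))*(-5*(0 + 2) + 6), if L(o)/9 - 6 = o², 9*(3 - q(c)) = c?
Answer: -51304/225 ≈ -228.02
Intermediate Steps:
q(c) = 3 - c/9
h = 52/9 (h = (3 - ⅑*2) + 1*3 = (3 - 2/9) + 3 = 25/9 + 3 = 52/9 ≈ 5.7778)
L(o) = 54 + 9*o²
L(h/(-10))*(-5*(0 + 2) + 6) = (54 + 9*((52/9)/(-10))²)*(-5*(0 + 2) + 6) = (54 + 9*((52/9)*(-⅒))²)*(-5*2 + 6) = (54 + 9*(-26/45)²)*(-10 + 6) = (54 + 9*(676/2025))*(-4) = (54 + 676/225)*(-4) = (12826/225)*(-4) = -51304/225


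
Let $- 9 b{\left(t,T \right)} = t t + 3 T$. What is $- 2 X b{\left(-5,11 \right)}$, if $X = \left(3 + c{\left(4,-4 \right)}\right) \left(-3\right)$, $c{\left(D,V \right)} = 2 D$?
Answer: $- \frac{1276}{3} \approx -425.33$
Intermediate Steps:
$b{\left(t,T \right)} = - \frac{T}{3} - \frac{t^{2}}{9}$ ($b{\left(t,T \right)} = - \frac{t t + 3 T}{9} = - \frac{t^{2} + 3 T}{9} = - \frac{T}{3} - \frac{t^{2}}{9}$)
$X = -33$ ($X = \left(3 + 2 \cdot 4\right) \left(-3\right) = \left(3 + 8\right) \left(-3\right) = 11 \left(-3\right) = -33$)
$- 2 X b{\left(-5,11 \right)} = \left(-2\right) \left(-33\right) \left(\left(- \frac{1}{3}\right) 11 - \frac{\left(-5\right)^{2}}{9}\right) = 66 \left(- \frac{11}{3} - \frac{25}{9}\right) = 66 \left(- \frac{58}{9}\right) = - \frac{1276}{3}$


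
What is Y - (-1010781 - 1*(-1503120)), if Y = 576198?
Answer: 83859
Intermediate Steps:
Y - (-1010781 - 1*(-1503120)) = 576198 - (-1010781 - 1*(-1503120)) = 576198 - (-1010781 + 1503120) = 576198 - 1*492339 = 576198 - 492339 = 83859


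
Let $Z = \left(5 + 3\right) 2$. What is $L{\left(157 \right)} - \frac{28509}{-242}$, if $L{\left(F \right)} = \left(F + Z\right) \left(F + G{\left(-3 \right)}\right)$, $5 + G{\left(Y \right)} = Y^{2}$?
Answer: $\frac{6768935}{242} \approx 27971.0$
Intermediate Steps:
$G{\left(Y \right)} = -5 + Y^{2}$
$Z = 16$ ($Z = 8 \cdot 2 = 16$)
$L{\left(F \right)} = \left(4 + F\right) \left(16 + F\right)$ ($L{\left(F \right)} = \left(F + 16\right) \left(F - \left(5 - \left(-3\right)^{2}\right)\right) = \left(16 + F\right) \left(F + \left(-5 + 9\right)\right) = \left(16 + F\right) \left(F + 4\right) = \left(16 + F\right) \left(4 + F\right) = \left(4 + F\right) \left(16 + F\right)$)
$L{\left(157 \right)} - \frac{28509}{-242} = \left(64 + 157^{2} + 20 \cdot 157\right) - \frac{28509}{-242} = \left(64 + 24649 + 3140\right) - 28509 \left(- \frac{1}{242}\right) = 27853 - - \frac{28509}{242} = 27853 + \frac{28509}{242} = \frac{6768935}{242}$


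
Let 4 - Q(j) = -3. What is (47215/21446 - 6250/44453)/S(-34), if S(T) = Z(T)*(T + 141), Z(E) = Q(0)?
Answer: 1964810895/714050939462 ≈ 0.0027516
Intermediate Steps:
Q(j) = 7 (Q(j) = 4 - 1*(-3) = 4 + 3 = 7)
Z(E) = 7
S(T) = 987 + 7*T (S(T) = 7*(T + 141) = 7*(141 + T) = 987 + 7*T)
(47215/21446 - 6250/44453)/S(-34) = (47215/21446 - 6250/44453)/(987 + 7*(-34)) = (47215*(1/21446) - 6250*1/44453)/(987 - 238) = (47215/21446 - 6250/44453)/749 = (1964810895/953339038)*(1/749) = 1964810895/714050939462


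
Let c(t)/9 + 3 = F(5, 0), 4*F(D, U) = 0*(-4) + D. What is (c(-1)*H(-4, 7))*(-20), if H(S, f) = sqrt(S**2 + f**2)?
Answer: 315*sqrt(65) ≈ 2539.6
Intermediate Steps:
F(D, U) = D/4 (F(D, U) = (0*(-4) + D)/4 = (0 + D)/4 = D/4)
c(t) = -63/4 (c(t) = -27 + 9*((1/4)*5) = -27 + 9*(5/4) = -27 + 45/4 = -63/4)
(c(-1)*H(-4, 7))*(-20) = -63*sqrt((-4)**2 + 7**2)/4*(-20) = -63*sqrt(16 + 49)/4*(-20) = -63*sqrt(65)/4*(-20) = 315*sqrt(65)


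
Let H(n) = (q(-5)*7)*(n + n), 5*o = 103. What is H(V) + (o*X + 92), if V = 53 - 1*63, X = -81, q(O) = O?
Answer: -4383/5 ≈ -876.60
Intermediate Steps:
o = 103/5 (o = (1/5)*103 = 103/5 ≈ 20.600)
V = -10 (V = 53 - 63 = -10)
H(n) = -70*n (H(n) = (-5*7)*(n + n) = -70*n)
H(V) + (o*X + 92) = -70*(-10) + ((103/5)*(-81) + 92) = 700 + (-8343/5 + 92) = 700 - 7883/5 = -4383/5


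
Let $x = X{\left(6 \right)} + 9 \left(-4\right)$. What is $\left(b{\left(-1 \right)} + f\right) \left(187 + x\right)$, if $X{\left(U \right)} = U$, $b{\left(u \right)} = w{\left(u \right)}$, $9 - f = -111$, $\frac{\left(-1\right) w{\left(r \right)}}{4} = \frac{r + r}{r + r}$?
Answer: $18212$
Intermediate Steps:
$w{\left(r \right)} = -4$ ($w{\left(r \right)} = - 4 \frac{r + r}{r + r} = - 4 \frac{2 r}{2 r} = - 4 \cdot 2 r \frac{1}{2 r} = \left(-4\right) 1 = -4$)
$f = 120$ ($f = 9 - -111 = 9 + 111 = 120$)
$b{\left(u \right)} = -4$
$x = -30$ ($x = 6 + 9 \left(-4\right) = 6 - 36 = -30$)
$\left(b{\left(-1 \right)} + f\right) \left(187 + x\right) = \left(-4 + 120\right) \left(187 - 30\right) = 116 \cdot 157 = 18212$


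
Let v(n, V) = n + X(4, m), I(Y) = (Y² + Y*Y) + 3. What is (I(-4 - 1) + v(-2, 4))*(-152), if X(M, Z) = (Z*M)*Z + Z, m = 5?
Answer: -23712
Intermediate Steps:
X(M, Z) = Z + M*Z² (X(M, Z) = (M*Z)*Z + Z = M*Z² + Z = Z + M*Z²)
I(Y) = 3 + 2*Y² (I(Y) = (Y² + Y²) + 3 = 2*Y² + 3 = 3 + 2*Y²)
v(n, V) = 105 + n (v(n, V) = n + 5*(1 + 4*5) = n + 5*(1 + 20) = n + 5*21 = n + 105 = 105 + n)
(I(-4 - 1) + v(-2, 4))*(-152) = ((3 + 2*(-4 - 1)²) + (105 - 2))*(-152) = ((3 + 2*(-5)²) + 103)*(-152) = ((3 + 2*25) + 103)*(-152) = ((3 + 50) + 103)*(-152) = (53 + 103)*(-152) = 156*(-152) = -23712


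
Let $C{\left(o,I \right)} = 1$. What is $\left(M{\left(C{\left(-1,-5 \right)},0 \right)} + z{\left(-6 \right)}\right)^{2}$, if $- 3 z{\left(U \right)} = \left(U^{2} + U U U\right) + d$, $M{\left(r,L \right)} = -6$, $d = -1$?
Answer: $\frac{26569}{9} \approx 2952.1$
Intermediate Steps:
$z{\left(U \right)} = \frac{1}{3} - \frac{U^{2}}{3} - \frac{U^{3}}{3}$ ($z{\left(U \right)} = - \frac{\left(U^{2} + U U U\right) - 1}{3} = - \frac{\left(U^{2} + U^{2} U\right) - 1}{3} = - \frac{\left(U^{2} + U^{3}\right) - 1}{3} = - \frac{-1 + U^{2} + U^{3}}{3} = \frac{1}{3} - \frac{U^{2}}{3} - \frac{U^{3}}{3}$)
$\left(M{\left(C{\left(-1,-5 \right)},0 \right)} + z{\left(-6 \right)}\right)^{2} = \left(-6 - \left(- \frac{1}{3} - 72 + 12\right)\right)^{2} = \left(-6 - - \frac{181}{3}\right)^{2} = \left(-6 + \left(\frac{1}{3} - 12 + 72\right)\right)^{2} = \left(-6 + \frac{181}{3}\right)^{2} = \left(\frac{163}{3}\right)^{2} = \frac{26569}{9}$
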